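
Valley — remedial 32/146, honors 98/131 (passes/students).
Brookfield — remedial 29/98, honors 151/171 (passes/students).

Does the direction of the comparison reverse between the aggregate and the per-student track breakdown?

No

Remedial: Valley 32/146 = 21.9%, Brookfield 29/98 = 29.6% → Brookfield
Honors: Valley 98/131 = 74.8%, Brookfield 151/171 = 88.3% → Brookfield
Overall: Valley 130/277 = 46.9%, Brookfield 180/269 = 66.9% → Brookfield
Brookfield wins overall and in every student group — no reversal.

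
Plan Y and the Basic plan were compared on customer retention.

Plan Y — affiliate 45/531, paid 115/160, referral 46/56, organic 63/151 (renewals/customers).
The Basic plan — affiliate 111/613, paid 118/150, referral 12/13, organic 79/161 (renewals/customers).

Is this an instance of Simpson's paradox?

Affiliate: Plan Y 45/531 = 8.5%, the Basic plan 111/613 = 18.1% → the Basic plan
Paid: Plan Y 115/160 = 71.9%, the Basic plan 118/150 = 78.7% → the Basic plan
Referral: Plan Y 46/56 = 82.1%, the Basic plan 12/13 = 92.3% → the Basic plan
Organic: Plan Y 63/151 = 41.7%, the Basic plan 79/161 = 49.1% → the Basic plan
Overall: Plan Y 269/898 = 30.0%, the Basic plan 320/937 = 34.2% → the Basic plan
The Basic plan wins overall and in every signup group — no reversal.

No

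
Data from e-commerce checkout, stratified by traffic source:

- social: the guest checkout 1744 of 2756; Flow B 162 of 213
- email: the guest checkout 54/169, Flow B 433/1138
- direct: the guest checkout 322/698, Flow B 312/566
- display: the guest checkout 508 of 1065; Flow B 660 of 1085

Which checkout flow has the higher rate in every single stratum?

Social: the guest checkout 1744/2756 = 63.3%, Flow B 162/213 = 76.1% → Flow B
Email: the guest checkout 54/169 = 32.0%, Flow B 433/1138 = 38.0% → Flow B
Direct: the guest checkout 322/698 = 46.1%, Flow B 312/566 = 55.1% → Flow B
Display: the guest checkout 508/1065 = 47.7%, Flow B 660/1085 = 60.8% → Flow B
Flow B has the higher rate in all 4 groups.

Flow B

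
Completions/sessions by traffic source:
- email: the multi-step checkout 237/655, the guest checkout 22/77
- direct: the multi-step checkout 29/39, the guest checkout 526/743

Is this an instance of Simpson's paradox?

Yes

Email: the multi-step checkout 237/655 = 36.2%, the guest checkout 22/77 = 28.6% → the multi-step checkout
Direct: the multi-step checkout 29/39 = 74.4%, the guest checkout 526/743 = 70.8% → the multi-step checkout
Overall: the multi-step checkout 266/694 = 38.3%, the guest checkout 548/820 = 66.8% → the guest checkout
The multi-step checkout wins each traffic group but the guest checkout wins overall — the comparison reverses. The multi-step checkout's sessions skew toward email, which has a lower base rate.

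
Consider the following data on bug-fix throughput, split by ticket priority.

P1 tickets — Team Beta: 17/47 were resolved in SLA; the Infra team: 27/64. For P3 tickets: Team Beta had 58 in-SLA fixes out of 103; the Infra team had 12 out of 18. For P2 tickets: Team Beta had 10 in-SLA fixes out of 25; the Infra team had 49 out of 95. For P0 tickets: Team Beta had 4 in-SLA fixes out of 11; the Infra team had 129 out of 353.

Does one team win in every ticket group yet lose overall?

P1: Team Beta 17/47 = 36.2%, the Infra team 27/64 = 42.2% → the Infra team
P3: Team Beta 58/103 = 56.3%, the Infra team 12/18 = 66.7% → the Infra team
P2: Team Beta 10/25 = 40.0%, the Infra team 49/95 = 51.6% → the Infra team
P0: Team Beta 4/11 = 36.4%, the Infra team 129/353 = 36.5% → the Infra team
Overall: Team Beta 89/186 = 47.8%, the Infra team 217/530 = 40.9% → Team Beta
The Infra team wins each ticket group but Team Beta wins overall — the comparison reverses. The Infra team's tickets skew toward P0, which has a lower base rate.

Yes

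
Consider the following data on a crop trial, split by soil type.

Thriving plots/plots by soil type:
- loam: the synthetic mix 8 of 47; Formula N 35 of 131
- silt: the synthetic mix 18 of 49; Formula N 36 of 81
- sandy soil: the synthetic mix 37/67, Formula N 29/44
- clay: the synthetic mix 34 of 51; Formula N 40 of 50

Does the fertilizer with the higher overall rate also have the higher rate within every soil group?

Yes

Loam: the synthetic mix 8/47 = 17.0%, Formula N 35/131 = 26.7% → Formula N
Silt: the synthetic mix 18/49 = 36.7%, Formula N 36/81 = 44.4% → Formula N
Sandy soil: the synthetic mix 37/67 = 55.2%, Formula N 29/44 = 65.9% → Formula N
Clay: the synthetic mix 34/51 = 66.7%, Formula N 40/50 = 80.0% → Formula N
Overall: the synthetic mix 97/214 = 45.3%, Formula N 140/306 = 45.8% → Formula N
Formula N wins overall and in every soil group — no reversal.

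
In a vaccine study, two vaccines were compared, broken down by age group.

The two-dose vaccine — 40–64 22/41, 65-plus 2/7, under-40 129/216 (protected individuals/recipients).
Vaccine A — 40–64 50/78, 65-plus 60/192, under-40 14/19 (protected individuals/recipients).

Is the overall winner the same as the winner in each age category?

40–64: the two-dose vaccine 22/41 = 53.7%, Vaccine A 50/78 = 64.1% → Vaccine A
65-plus: the two-dose vaccine 2/7 = 28.6%, Vaccine A 60/192 = 31.2% → Vaccine A
Under-40: the two-dose vaccine 129/216 = 59.7%, Vaccine A 14/19 = 73.7% → Vaccine A
Overall: the two-dose vaccine 153/264 = 58.0%, Vaccine A 124/289 = 42.9% → the two-dose vaccine
Vaccine A wins each age group but the two-dose vaccine wins overall — the comparison reverses. Vaccine A's recipients skew toward 65-plus, which has a lower base rate.

No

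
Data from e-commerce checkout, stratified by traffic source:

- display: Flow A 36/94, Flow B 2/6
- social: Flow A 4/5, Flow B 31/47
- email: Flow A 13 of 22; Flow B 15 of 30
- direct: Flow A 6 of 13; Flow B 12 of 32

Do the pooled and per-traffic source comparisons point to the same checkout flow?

Display: Flow A 36/94 = 38.3%, Flow B 2/6 = 33.3% → Flow A
Social: Flow A 4/5 = 80.0%, Flow B 31/47 = 66.0% → Flow A
Email: Flow A 13/22 = 59.1%, Flow B 15/30 = 50.0% → Flow A
Direct: Flow A 6/13 = 46.2%, Flow B 12/32 = 37.5% → Flow A
Overall: Flow A 59/134 = 44.0%, Flow B 60/115 = 52.2% → Flow B
Flow A wins each traffic group but Flow B wins overall — the comparison reverses. Flow A's sessions skew toward display, which has a lower base rate.

No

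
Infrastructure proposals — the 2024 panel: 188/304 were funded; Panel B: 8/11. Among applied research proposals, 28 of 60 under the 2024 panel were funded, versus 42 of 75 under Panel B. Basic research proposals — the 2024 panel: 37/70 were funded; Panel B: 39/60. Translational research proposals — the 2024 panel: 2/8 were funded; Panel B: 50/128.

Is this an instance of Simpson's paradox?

Yes

Infrastructure: the 2024 panel 188/304 = 61.8%, Panel B 8/11 = 72.7% → Panel B
Applied research: the 2024 panel 28/60 = 46.7%, Panel B 42/75 = 56.0% → Panel B
Basic research: the 2024 panel 37/70 = 52.9%, Panel B 39/60 = 65.0% → Panel B
Translational research: the 2024 panel 2/8 = 25.0%, Panel B 50/128 = 39.1% → Panel B
Overall: the 2024 panel 255/442 = 57.7%, Panel B 139/274 = 50.7% → the 2024 panel
Panel B wins each proposal group but the 2024 panel wins overall — the comparison reverses. Panel B's proposals skew toward translational research, which has a lower base rate.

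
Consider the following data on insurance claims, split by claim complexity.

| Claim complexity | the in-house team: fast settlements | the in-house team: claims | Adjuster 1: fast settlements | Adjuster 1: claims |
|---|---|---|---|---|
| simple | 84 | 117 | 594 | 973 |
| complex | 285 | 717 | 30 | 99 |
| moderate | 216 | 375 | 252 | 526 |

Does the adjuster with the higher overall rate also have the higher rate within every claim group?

No

Simple: the in-house team 84/117 = 71.8%, Adjuster 1 594/973 = 61.0% → the in-house team
Complex: the in-house team 285/717 = 39.7%, Adjuster 1 30/99 = 30.3% → the in-house team
Moderate: the in-house team 216/375 = 57.6%, Adjuster 1 252/526 = 47.9% → the in-house team
Overall: the in-house team 585/1209 = 48.4%, Adjuster 1 876/1598 = 54.8% → Adjuster 1
The in-house team wins each claim group but Adjuster 1 wins overall — the comparison reverses. The in-house team's claims skew toward complex, which has a lower base rate.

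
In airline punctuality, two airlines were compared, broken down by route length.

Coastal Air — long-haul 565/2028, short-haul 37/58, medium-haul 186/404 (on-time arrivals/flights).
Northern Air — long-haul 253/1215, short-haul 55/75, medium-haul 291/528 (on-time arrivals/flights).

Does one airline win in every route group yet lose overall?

Long-haul: Coastal Air 565/2028 = 27.9%, Northern Air 253/1215 = 20.8% → Coastal Air
Short-haul: Coastal Air 37/58 = 63.8%, Northern Air 55/75 = 73.3% → Northern Air
Medium-haul: Coastal Air 186/404 = 46.0%, Northern Air 291/528 = 55.1% → Northern Air
Overall: Coastal Air 788/2490 = 31.6%, Northern Air 599/1818 = 32.9% → Northern Air
Neither sweeps: Coastal Air wins 1 of 3 groups, Northern Air wins 2. Northern Air wins overall but not every group — no Simpson reversal.

No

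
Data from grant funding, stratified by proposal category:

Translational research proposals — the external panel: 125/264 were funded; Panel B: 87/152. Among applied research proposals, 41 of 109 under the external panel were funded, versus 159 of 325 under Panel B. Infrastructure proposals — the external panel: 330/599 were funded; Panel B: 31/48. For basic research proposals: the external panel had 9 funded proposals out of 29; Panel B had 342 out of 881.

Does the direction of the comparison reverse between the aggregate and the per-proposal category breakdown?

Yes

Translational research: the external panel 125/264 = 47.3%, Panel B 87/152 = 57.2% → Panel B
Applied research: the external panel 41/109 = 37.6%, Panel B 159/325 = 48.9% → Panel B
Infrastructure: the external panel 330/599 = 55.1%, Panel B 31/48 = 64.6% → Panel B
Basic research: the external panel 9/29 = 31.0%, Panel B 342/881 = 38.8% → Panel B
Overall: the external panel 505/1001 = 50.4%, Panel B 619/1406 = 44.0% → the external panel
Panel B wins each proposal group but the external panel wins overall — the comparison reverses. Panel B's proposals skew toward basic research, which has a lower base rate.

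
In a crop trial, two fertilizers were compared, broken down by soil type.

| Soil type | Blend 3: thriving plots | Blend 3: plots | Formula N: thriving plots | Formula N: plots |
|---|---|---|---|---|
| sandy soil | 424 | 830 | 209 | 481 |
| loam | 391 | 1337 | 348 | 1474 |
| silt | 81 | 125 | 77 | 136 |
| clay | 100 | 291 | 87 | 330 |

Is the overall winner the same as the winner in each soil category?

Yes

Sandy soil: Blend 3 424/830 = 51.1%, Formula N 209/481 = 43.5% → Blend 3
Loam: Blend 3 391/1337 = 29.2%, Formula N 348/1474 = 23.6% → Blend 3
Silt: Blend 3 81/125 = 64.8%, Formula N 77/136 = 56.6% → Blend 3
Clay: Blend 3 100/291 = 34.4%, Formula N 87/330 = 26.4% → Blend 3
Overall: Blend 3 996/2583 = 38.6%, Formula N 721/2421 = 29.8% → Blend 3
Blend 3 wins overall and in every soil group — no reversal.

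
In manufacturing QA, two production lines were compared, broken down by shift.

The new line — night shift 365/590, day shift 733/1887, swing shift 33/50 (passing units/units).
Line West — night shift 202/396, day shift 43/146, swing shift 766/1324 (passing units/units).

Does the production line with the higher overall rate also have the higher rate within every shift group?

No

Night shift: the new line 365/590 = 61.9%, Line West 202/396 = 51.0% → the new line
Day shift: the new line 733/1887 = 38.8%, Line West 43/146 = 29.5% → the new line
Swing shift: the new line 33/50 = 66.0%, Line West 766/1324 = 57.9% → the new line
Overall: the new line 1131/2527 = 44.8%, Line West 1011/1866 = 54.2% → Line West
The new line wins each shift group but Line West wins overall — the comparison reverses. The new line's units skew toward day shift, which has a lower base rate.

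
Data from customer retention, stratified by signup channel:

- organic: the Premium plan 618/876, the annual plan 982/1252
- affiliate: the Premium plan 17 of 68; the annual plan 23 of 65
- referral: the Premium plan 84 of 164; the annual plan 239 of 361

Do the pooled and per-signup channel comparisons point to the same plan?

Organic: the Premium plan 618/876 = 70.5%, the annual plan 982/1252 = 78.4% → the annual plan
Affiliate: the Premium plan 17/68 = 25.0%, the annual plan 23/65 = 35.4% → the annual plan
Referral: the Premium plan 84/164 = 51.2%, the annual plan 239/361 = 66.2% → the annual plan
Overall: the Premium plan 719/1108 = 64.9%, the annual plan 1244/1678 = 74.1% → the annual plan
The annual plan wins overall and in every signup group — no reversal.

Yes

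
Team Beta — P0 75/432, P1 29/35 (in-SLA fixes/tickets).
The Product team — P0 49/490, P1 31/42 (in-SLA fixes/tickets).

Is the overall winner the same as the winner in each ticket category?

Yes

P0: Team Beta 75/432 = 17.4%, the Product team 49/490 = 10.0% → Team Beta
P1: Team Beta 29/35 = 82.9%, the Product team 31/42 = 73.8% → Team Beta
Overall: Team Beta 104/467 = 22.3%, the Product team 80/532 = 15.0% → Team Beta
Team Beta wins overall and in every ticket group — no reversal.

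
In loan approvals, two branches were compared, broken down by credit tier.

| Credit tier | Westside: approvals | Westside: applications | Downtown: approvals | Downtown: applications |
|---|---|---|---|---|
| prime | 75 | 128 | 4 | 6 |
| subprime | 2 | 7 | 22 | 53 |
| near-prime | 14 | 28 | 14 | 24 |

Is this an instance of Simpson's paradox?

Yes

Prime: Westside 75/128 = 58.6%, Downtown 4/6 = 66.7% → Downtown
Subprime: Westside 2/7 = 28.6%, Downtown 22/53 = 41.5% → Downtown
Near-prime: Westside 14/28 = 50.0%, Downtown 14/24 = 58.3% → Downtown
Overall: Westside 91/163 = 55.8%, Downtown 40/83 = 48.2% → Westside
Downtown wins each credit group but Westside wins overall — the comparison reverses. Downtown's applications skew toward subprime, which has a lower base rate.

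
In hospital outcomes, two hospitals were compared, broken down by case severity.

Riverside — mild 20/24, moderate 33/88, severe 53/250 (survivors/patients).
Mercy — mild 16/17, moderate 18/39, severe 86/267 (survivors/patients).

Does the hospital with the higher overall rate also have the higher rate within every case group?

Yes

Mild: Riverside 20/24 = 83.3%, Mercy 16/17 = 94.1% → Mercy
Moderate: Riverside 33/88 = 37.5%, Mercy 18/39 = 46.2% → Mercy
Severe: Riverside 53/250 = 21.2%, Mercy 86/267 = 32.2% → Mercy
Overall: Riverside 106/362 = 29.3%, Mercy 120/323 = 37.2% → Mercy
Mercy wins overall and in every case group — no reversal.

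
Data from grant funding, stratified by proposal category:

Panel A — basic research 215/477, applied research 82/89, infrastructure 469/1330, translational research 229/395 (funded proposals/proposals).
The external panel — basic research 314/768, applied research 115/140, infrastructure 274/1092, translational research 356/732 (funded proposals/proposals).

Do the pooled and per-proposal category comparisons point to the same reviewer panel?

Yes

Basic research: Panel A 215/477 = 45.1%, the external panel 314/768 = 40.9% → Panel A
Applied research: Panel A 82/89 = 92.1%, the external panel 115/140 = 82.1% → Panel A
Infrastructure: Panel A 469/1330 = 35.3%, the external panel 274/1092 = 25.1% → Panel A
Translational research: Panel A 229/395 = 58.0%, the external panel 356/732 = 48.6% → Panel A
Overall: Panel A 995/2291 = 43.4%, the external panel 1059/2732 = 38.8% → Panel A
Panel A wins overall and in every proposal group — no reversal.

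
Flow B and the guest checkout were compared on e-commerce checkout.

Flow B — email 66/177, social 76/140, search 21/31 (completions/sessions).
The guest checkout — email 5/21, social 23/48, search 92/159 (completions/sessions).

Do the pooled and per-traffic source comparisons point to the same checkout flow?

No

Email: Flow B 66/177 = 37.3%, the guest checkout 5/21 = 23.8% → Flow B
Social: Flow B 76/140 = 54.3%, the guest checkout 23/48 = 47.9% → Flow B
Search: Flow B 21/31 = 67.7%, the guest checkout 92/159 = 57.9% → Flow B
Overall: Flow B 163/348 = 46.8%, the guest checkout 120/228 = 52.6% → the guest checkout
Flow B wins each traffic group but the guest checkout wins overall — the comparison reverses. Flow B's sessions skew toward email, which has a lower base rate.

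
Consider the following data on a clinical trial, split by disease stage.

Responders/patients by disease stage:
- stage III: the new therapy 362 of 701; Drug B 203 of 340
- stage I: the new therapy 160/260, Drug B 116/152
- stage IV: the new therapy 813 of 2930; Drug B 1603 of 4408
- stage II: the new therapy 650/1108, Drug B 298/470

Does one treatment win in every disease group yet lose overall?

Stage III: the new therapy 362/701 = 51.6%, Drug B 203/340 = 59.7% → Drug B
Stage I: the new therapy 160/260 = 61.5%, Drug B 116/152 = 76.3% → Drug B
Stage IV: the new therapy 813/2930 = 27.7%, Drug B 1603/4408 = 36.4% → Drug B
Stage II: the new therapy 650/1108 = 58.7%, Drug B 298/470 = 63.4% → Drug B
Overall: the new therapy 1985/4999 = 39.7%, Drug B 2220/5370 = 41.3% → Drug B
Drug B wins overall and in every disease group — no reversal.

No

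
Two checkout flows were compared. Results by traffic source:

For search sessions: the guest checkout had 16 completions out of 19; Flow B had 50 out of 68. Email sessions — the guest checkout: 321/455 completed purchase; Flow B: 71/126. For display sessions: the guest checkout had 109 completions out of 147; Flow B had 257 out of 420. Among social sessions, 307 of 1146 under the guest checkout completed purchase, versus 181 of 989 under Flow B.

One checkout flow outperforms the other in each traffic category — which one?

Search: the guest checkout 16/19 = 84.2%, Flow B 50/68 = 73.5% → the guest checkout
Email: the guest checkout 321/455 = 70.5%, Flow B 71/126 = 56.3% → the guest checkout
Display: the guest checkout 109/147 = 74.1%, Flow B 257/420 = 61.2% → the guest checkout
Social: the guest checkout 307/1146 = 26.8%, Flow B 181/989 = 18.3% → the guest checkout
The guest checkout has the higher rate in all 4 groups.

the guest checkout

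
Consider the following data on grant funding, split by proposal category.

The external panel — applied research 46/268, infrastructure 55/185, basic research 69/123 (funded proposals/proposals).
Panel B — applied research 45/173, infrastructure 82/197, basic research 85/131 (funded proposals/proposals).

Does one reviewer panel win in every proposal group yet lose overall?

Applied research: the external panel 46/268 = 17.2%, Panel B 45/173 = 26.0% → Panel B
Infrastructure: the external panel 55/185 = 29.7%, Panel B 82/197 = 41.6% → Panel B
Basic research: the external panel 69/123 = 56.1%, Panel B 85/131 = 64.9% → Panel B
Overall: the external panel 170/576 = 29.5%, Panel B 212/501 = 42.3% → Panel B
Panel B wins overall and in every proposal group — no reversal.

No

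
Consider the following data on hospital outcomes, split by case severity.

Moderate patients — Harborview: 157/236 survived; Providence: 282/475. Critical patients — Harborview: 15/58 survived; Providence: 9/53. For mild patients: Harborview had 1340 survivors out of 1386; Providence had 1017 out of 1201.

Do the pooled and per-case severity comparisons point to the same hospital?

Moderate: Harborview 157/236 = 66.5%, Providence 282/475 = 59.4% → Harborview
Critical: Harborview 15/58 = 25.9%, Providence 9/53 = 17.0% → Harborview
Mild: Harborview 1340/1386 = 96.7%, Providence 1017/1201 = 84.7% → Harborview
Overall: Harborview 1512/1680 = 90.0%, Providence 1308/1729 = 75.7% → Harborview
Harborview wins overall and in every case group — no reversal.

Yes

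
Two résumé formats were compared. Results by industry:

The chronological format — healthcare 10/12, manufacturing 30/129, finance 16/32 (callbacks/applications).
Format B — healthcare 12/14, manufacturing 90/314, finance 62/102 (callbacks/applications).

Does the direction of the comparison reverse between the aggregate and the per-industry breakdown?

Healthcare: the chronological format 10/12 = 83.3%, Format B 12/14 = 85.7% → Format B
Manufacturing: the chronological format 30/129 = 23.3%, Format B 90/314 = 28.7% → Format B
Finance: the chronological format 16/32 = 50.0%, Format B 62/102 = 60.8% → Format B
Overall: the chronological format 56/173 = 32.4%, Format B 164/430 = 38.1% → Format B
Format B wins overall and in every industry group — no reversal.

No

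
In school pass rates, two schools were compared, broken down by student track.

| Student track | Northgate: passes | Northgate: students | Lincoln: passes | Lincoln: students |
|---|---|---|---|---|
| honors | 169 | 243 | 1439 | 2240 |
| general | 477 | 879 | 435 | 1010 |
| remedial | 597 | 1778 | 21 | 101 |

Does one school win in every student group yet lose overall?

Honors: Northgate 169/243 = 69.5%, Lincoln 1439/2240 = 64.2% → Northgate
General: Northgate 477/879 = 54.3%, Lincoln 435/1010 = 43.1% → Northgate
Remedial: Northgate 597/1778 = 33.6%, Lincoln 21/101 = 20.8% → Northgate
Overall: Northgate 1243/2900 = 42.9%, Lincoln 1895/3351 = 56.6% → Lincoln
Northgate wins each student group but Lincoln wins overall — the comparison reverses. Northgate's students skew toward remedial, which has a lower base rate.

Yes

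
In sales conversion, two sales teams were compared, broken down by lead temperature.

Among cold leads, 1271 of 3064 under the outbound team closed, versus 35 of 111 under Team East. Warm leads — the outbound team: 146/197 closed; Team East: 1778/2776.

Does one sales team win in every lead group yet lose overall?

Cold: the outbound team 1271/3064 = 41.5%, Team East 35/111 = 31.5% → the outbound team
Warm: the outbound team 146/197 = 74.1%, Team East 1778/2776 = 64.0% → the outbound team
Overall: the outbound team 1417/3261 = 43.5%, Team East 1813/2887 = 62.8% → Team East
The outbound team wins each lead group but Team East wins overall — the comparison reverses. The outbound team's leads skew toward cold, which has a lower base rate.

Yes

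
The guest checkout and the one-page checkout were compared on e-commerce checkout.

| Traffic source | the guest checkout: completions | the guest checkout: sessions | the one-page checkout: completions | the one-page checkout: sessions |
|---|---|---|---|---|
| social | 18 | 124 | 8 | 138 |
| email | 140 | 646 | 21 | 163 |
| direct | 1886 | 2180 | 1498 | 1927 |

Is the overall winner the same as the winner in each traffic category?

Yes

Social: the guest checkout 18/124 = 14.5%, the one-page checkout 8/138 = 5.8% → the guest checkout
Email: the guest checkout 140/646 = 21.7%, the one-page checkout 21/163 = 12.9% → the guest checkout
Direct: the guest checkout 1886/2180 = 86.5%, the one-page checkout 1498/1927 = 77.7% → the guest checkout
Overall: the guest checkout 2044/2950 = 69.3%, the one-page checkout 1527/2228 = 68.5% → the guest checkout
The guest checkout wins overall and in every traffic group — no reversal.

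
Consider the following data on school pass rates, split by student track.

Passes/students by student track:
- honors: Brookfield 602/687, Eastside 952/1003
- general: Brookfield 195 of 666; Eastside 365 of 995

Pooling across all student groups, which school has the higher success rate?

Honors: Brookfield 602/687 = 87.6%, Eastside 952/1003 = 94.9% → Eastside
General: Brookfield 195/666 = 29.3%, Eastside 365/995 = 36.7% → Eastside
Overall: Brookfield 797/1353 = 58.9%, Eastside 1317/1998 = 65.9% → Eastside

Eastside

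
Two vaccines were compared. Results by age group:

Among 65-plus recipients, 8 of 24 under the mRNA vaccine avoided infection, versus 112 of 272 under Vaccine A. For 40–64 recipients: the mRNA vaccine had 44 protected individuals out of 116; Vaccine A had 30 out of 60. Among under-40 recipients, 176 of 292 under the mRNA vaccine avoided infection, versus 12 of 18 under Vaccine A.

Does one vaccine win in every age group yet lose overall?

Yes

65-plus: the mRNA vaccine 8/24 = 33.3%, Vaccine A 112/272 = 41.2% → Vaccine A
40–64: the mRNA vaccine 44/116 = 37.9%, Vaccine A 30/60 = 50.0% → Vaccine A
Under-40: the mRNA vaccine 176/292 = 60.3%, Vaccine A 12/18 = 66.7% → Vaccine A
Overall: the mRNA vaccine 228/432 = 52.8%, Vaccine A 154/350 = 44.0% → the mRNA vaccine
Vaccine A wins each age group but the mRNA vaccine wins overall — the comparison reverses. Vaccine A's recipients skew toward 65-plus, which has a lower base rate.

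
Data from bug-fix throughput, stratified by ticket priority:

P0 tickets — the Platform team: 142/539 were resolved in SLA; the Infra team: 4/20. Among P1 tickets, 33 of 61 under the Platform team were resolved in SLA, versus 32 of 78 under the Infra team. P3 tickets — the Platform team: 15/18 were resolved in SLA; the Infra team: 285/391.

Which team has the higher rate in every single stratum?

P0: the Platform team 142/539 = 26.3%, the Infra team 4/20 = 20.0% → the Platform team
P1: the Platform team 33/61 = 54.1%, the Infra team 32/78 = 41.0% → the Platform team
P3: the Platform team 15/18 = 83.3%, the Infra team 285/391 = 72.9% → the Platform team
The Platform team has the higher rate in all 3 groups.

the Platform team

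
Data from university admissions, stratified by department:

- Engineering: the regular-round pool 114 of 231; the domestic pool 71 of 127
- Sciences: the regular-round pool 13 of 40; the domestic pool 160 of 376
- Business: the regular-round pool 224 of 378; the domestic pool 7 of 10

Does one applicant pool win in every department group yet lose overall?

Yes

Engineering: the regular-round pool 114/231 = 49.4%, the domestic pool 71/127 = 55.9% → the domestic pool
Sciences: the regular-round pool 13/40 = 32.5%, the domestic pool 160/376 = 42.6% → the domestic pool
Business: the regular-round pool 224/378 = 59.3%, the domestic pool 7/10 = 70.0% → the domestic pool
Overall: the regular-round pool 351/649 = 54.1%, the domestic pool 238/513 = 46.4% → the regular-round pool
The domestic pool wins each department group but the regular-round pool wins overall — the comparison reverses. The domestic pool's applicants skew toward Sciences, which has a lower base rate.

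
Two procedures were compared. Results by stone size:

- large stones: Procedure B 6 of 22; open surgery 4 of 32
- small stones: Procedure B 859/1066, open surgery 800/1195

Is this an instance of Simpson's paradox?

Large stones: Procedure B 6/22 = 27.3%, open surgery 4/32 = 12.5% → Procedure B
Small stones: Procedure B 859/1066 = 80.6%, open surgery 800/1195 = 66.9% → Procedure B
Overall: Procedure B 865/1088 = 79.5%, open surgery 804/1227 = 65.5% → Procedure B
Procedure B wins overall and in every stone group — no reversal.

No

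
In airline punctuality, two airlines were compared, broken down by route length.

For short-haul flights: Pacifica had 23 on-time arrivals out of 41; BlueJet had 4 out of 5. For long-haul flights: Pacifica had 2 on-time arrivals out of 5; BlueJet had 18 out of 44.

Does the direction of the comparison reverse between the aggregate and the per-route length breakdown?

Yes

Short-haul: Pacifica 23/41 = 56.1%, BlueJet 4/5 = 80.0% → BlueJet
Long-haul: Pacifica 2/5 = 40.0%, BlueJet 18/44 = 40.9% → BlueJet
Overall: Pacifica 25/46 = 54.3%, BlueJet 22/49 = 44.9% → Pacifica
BlueJet wins each route group but Pacifica wins overall — the comparison reverses. BlueJet's flights skew toward long-haul, which has a lower base rate.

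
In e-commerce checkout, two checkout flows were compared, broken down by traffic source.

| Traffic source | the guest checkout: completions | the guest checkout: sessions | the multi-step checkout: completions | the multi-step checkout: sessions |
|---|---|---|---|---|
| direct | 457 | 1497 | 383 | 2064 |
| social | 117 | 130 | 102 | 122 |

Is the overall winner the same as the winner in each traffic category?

Direct: the guest checkout 457/1497 = 30.5%, the multi-step checkout 383/2064 = 18.6% → the guest checkout
Social: the guest checkout 117/130 = 90.0%, the multi-step checkout 102/122 = 83.6% → the guest checkout
Overall: the guest checkout 574/1627 = 35.3%, the multi-step checkout 485/2186 = 22.2% → the guest checkout
The guest checkout wins overall and in every traffic group — no reversal.

Yes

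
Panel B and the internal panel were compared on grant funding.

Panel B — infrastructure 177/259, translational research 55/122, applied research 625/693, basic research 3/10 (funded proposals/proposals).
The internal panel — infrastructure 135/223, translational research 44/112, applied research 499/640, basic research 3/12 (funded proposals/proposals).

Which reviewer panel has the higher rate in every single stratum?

Panel B

Infrastructure: Panel B 177/259 = 68.3%, the internal panel 135/223 = 60.5% → Panel B
Translational research: Panel B 55/122 = 45.1%, the internal panel 44/112 = 39.3% → Panel B
Applied research: Panel B 625/693 = 90.2%, the internal panel 499/640 = 78.0% → Panel B
Basic research: Panel B 3/10 = 30.0%, the internal panel 3/12 = 25.0% → Panel B
Panel B has the higher rate in all 4 groups.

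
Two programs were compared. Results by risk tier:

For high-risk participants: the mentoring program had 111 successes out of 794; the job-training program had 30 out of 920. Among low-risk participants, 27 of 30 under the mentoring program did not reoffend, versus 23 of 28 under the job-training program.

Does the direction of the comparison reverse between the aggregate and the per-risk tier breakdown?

No

High-risk: the mentoring program 111/794 = 14.0%, the job-training program 30/920 = 3.3% → the mentoring program
Low-risk: the mentoring program 27/30 = 90.0%, the job-training program 23/28 = 82.1% → the mentoring program
Overall: the mentoring program 138/824 = 16.7%, the job-training program 53/948 = 5.6% → the mentoring program
The mentoring program wins overall and in every risk group — no reversal.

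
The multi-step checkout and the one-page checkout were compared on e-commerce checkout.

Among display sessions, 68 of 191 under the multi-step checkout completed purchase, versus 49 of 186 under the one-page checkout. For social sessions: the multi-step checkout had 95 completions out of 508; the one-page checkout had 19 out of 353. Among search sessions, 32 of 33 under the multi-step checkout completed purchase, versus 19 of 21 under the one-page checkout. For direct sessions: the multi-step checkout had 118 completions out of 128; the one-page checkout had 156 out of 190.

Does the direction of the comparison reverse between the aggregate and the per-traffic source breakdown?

No

Display: the multi-step checkout 68/191 = 35.6%, the one-page checkout 49/186 = 26.3% → the multi-step checkout
Social: the multi-step checkout 95/508 = 18.7%, the one-page checkout 19/353 = 5.4% → the multi-step checkout
Search: the multi-step checkout 32/33 = 97.0%, the one-page checkout 19/21 = 90.5% → the multi-step checkout
Direct: the multi-step checkout 118/128 = 92.2%, the one-page checkout 156/190 = 82.1% → the multi-step checkout
Overall: the multi-step checkout 313/860 = 36.4%, the one-page checkout 243/750 = 32.4% → the multi-step checkout
The multi-step checkout wins overall and in every traffic group — no reversal.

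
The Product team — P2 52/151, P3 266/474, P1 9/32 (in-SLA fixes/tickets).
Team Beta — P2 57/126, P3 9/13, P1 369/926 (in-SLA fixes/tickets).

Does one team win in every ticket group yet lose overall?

P2: the Product team 52/151 = 34.4%, Team Beta 57/126 = 45.2% → Team Beta
P3: the Product team 266/474 = 56.1%, Team Beta 9/13 = 69.2% → Team Beta
P1: the Product team 9/32 = 28.1%, Team Beta 369/926 = 39.8% → Team Beta
Overall: the Product team 327/657 = 49.8%, Team Beta 435/1065 = 40.8% → the Product team
Team Beta wins each ticket group but the Product team wins overall — the comparison reverses. Team Beta's tickets skew toward P1, which has a lower base rate.

Yes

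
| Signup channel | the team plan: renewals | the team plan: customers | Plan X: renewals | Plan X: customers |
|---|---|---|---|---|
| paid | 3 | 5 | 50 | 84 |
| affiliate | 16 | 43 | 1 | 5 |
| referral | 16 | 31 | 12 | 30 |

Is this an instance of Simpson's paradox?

Paid: the team plan 3/5 = 60.0%, Plan X 50/84 = 59.5% → the team plan
Affiliate: the team plan 16/43 = 37.2%, Plan X 1/5 = 20.0% → the team plan
Referral: the team plan 16/31 = 51.6%, Plan X 12/30 = 40.0% → the team plan
Overall: the team plan 35/79 = 44.3%, Plan X 63/119 = 52.9% → Plan X
The team plan wins each signup group but Plan X wins overall — the comparison reverses. The team plan's customers skew toward affiliate, which has a lower base rate.

Yes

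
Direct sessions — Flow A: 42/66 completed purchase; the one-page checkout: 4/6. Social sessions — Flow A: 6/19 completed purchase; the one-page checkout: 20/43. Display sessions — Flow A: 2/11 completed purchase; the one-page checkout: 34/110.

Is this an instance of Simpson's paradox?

Yes

Direct: Flow A 42/66 = 63.6%, the one-page checkout 4/6 = 66.7% → the one-page checkout
Social: Flow A 6/19 = 31.6%, the one-page checkout 20/43 = 46.5% → the one-page checkout
Display: Flow A 2/11 = 18.2%, the one-page checkout 34/110 = 30.9% → the one-page checkout
Overall: Flow A 50/96 = 52.1%, the one-page checkout 58/159 = 36.5% → Flow A
The one-page checkout wins each traffic group but Flow A wins overall — the comparison reverses. The one-page checkout's sessions skew toward display, which has a lower base rate.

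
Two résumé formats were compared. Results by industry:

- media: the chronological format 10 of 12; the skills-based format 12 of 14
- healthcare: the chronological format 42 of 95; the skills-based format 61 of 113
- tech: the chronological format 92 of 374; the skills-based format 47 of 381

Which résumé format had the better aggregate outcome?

Media: the chronological format 10/12 = 83.3%, the skills-based format 12/14 = 85.7% → the skills-based format
Healthcare: the chronological format 42/95 = 44.2%, the skills-based format 61/113 = 54.0% → the skills-based format
Tech: the chronological format 92/374 = 24.6%, the skills-based format 47/381 = 12.3% → the chronological format
Overall: the chronological format 144/481 = 29.9%, the skills-based format 120/508 = 23.6% → the chronological format
(Neither sweeps every industry group, but the chronological format has the higher pooled rate.)

the chronological format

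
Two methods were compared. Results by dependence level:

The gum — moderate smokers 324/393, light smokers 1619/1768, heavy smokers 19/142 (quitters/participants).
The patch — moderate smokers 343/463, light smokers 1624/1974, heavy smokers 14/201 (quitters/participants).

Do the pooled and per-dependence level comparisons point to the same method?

Yes

Moderate smokers: the gum 324/393 = 82.4%, the patch 343/463 = 74.1% → the gum
Light smokers: the gum 1619/1768 = 91.6%, the patch 1624/1974 = 82.3% → the gum
Heavy smokers: the gum 19/142 = 13.4%, the patch 14/201 = 7.0% → the gum
Overall: the gum 1962/2303 = 85.2%, the patch 1981/2638 = 75.1% → the gum
The gum wins overall and in every dependence group — no reversal.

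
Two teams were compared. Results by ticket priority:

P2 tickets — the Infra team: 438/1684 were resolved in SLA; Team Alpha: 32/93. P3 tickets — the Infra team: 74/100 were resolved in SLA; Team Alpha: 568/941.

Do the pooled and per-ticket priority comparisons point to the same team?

P2: the Infra team 438/1684 = 26.0%, Team Alpha 32/93 = 34.4% → Team Alpha
P3: the Infra team 74/100 = 74.0%, Team Alpha 568/941 = 60.4% → the Infra team
Overall: the Infra team 512/1784 = 28.7%, Team Alpha 600/1034 = 58.0% → Team Alpha
Neither sweeps: the Infra team wins 1 of 2 groups, Team Alpha wins 1. Team Alpha wins overall but not every group — no Simpson reversal.

No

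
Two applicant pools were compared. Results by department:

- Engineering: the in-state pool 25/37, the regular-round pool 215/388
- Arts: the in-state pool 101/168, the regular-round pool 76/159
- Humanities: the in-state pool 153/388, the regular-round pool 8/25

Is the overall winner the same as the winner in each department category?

Engineering: the in-state pool 25/37 = 67.6%, the regular-round pool 215/388 = 55.4% → the in-state pool
Arts: the in-state pool 101/168 = 60.1%, the regular-round pool 76/159 = 47.8% → the in-state pool
Humanities: the in-state pool 153/388 = 39.4%, the regular-round pool 8/25 = 32.0% → the in-state pool
Overall: the in-state pool 279/593 = 47.0%, the regular-round pool 299/572 = 52.3% → the regular-round pool
The in-state pool wins each department group but the regular-round pool wins overall — the comparison reverses. The in-state pool's applicants skew toward Humanities, which has a lower base rate.

No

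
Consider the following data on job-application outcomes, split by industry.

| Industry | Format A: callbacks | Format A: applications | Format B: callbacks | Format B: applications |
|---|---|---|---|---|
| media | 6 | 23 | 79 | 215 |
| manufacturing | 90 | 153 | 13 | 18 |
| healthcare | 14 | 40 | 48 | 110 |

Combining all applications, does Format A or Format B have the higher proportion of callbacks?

Format A

Media: Format A 6/23 = 26.1%, Format B 79/215 = 36.7% → Format B
Manufacturing: Format A 90/153 = 58.8%, Format B 13/18 = 72.2% → Format B
Healthcare: Format A 14/40 = 35.0%, Format B 48/110 = 43.6% → Format B
Overall: Format A 110/216 = 50.9%, Format B 140/343 = 40.8% → Format A
(Format B wins every industry group but Format A wins overall — Format B's applications skew toward the low-rate media group.)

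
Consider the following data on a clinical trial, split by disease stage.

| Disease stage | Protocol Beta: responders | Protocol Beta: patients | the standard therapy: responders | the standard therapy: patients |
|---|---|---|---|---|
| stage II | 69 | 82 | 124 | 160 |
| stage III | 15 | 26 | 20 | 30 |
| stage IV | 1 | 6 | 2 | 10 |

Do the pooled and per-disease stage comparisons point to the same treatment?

Stage II: Protocol Beta 69/82 = 84.1%, the standard therapy 124/160 = 77.5% → Protocol Beta
Stage III: Protocol Beta 15/26 = 57.7%, the standard therapy 20/30 = 66.7% → the standard therapy
Stage IV: Protocol Beta 1/6 = 16.7%, the standard therapy 2/10 = 20.0% → the standard therapy
Overall: Protocol Beta 85/114 = 74.6%, the standard therapy 146/200 = 73.0% → Protocol Beta
Neither sweeps: Protocol Beta wins 1 of 3 groups, the standard therapy wins 2. Protocol Beta wins overall but not every group — no Simpson reversal.

No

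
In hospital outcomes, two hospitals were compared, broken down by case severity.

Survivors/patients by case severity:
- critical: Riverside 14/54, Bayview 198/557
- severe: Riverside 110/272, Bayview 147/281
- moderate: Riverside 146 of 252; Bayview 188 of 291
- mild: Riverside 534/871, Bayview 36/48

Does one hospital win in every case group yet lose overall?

Yes

Critical: Riverside 14/54 = 25.9%, Bayview 198/557 = 35.5% → Bayview
Severe: Riverside 110/272 = 40.4%, Bayview 147/281 = 52.3% → Bayview
Moderate: Riverside 146/252 = 57.9%, Bayview 188/291 = 64.6% → Bayview
Mild: Riverside 534/871 = 61.3%, Bayview 36/48 = 75.0% → Bayview
Overall: Riverside 804/1449 = 55.5%, Bayview 569/1177 = 48.3% → Riverside
Bayview wins each case group but Riverside wins overall — the comparison reverses. Bayview's patients skew toward critical, which has a lower base rate.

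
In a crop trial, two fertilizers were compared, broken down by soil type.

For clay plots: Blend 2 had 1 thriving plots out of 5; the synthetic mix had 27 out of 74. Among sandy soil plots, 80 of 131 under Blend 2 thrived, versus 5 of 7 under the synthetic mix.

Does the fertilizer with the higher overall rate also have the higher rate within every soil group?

Clay: Blend 2 1/5 = 20.0%, the synthetic mix 27/74 = 36.5% → the synthetic mix
Sandy soil: Blend 2 80/131 = 61.1%, the synthetic mix 5/7 = 71.4% → the synthetic mix
Overall: Blend 2 81/136 = 59.6%, the synthetic mix 32/81 = 39.5% → Blend 2
The synthetic mix wins each soil group but Blend 2 wins overall — the comparison reverses. The synthetic mix's plots skew toward clay, which has a lower base rate.

No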